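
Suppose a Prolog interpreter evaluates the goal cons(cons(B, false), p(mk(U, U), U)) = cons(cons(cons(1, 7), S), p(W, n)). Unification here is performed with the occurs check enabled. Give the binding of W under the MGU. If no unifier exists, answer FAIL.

mk(n, n)

Decompose cons/2: cons(B, false) = cons(cons(1, 7), S),  p(mk(U, U), U) = p(W, n).
Decompose cons/2: B = cons(1, 7),  false = S.
Bind B := cons(1, 7); no other remaining equation mentions B.
Bind S := false; no other remaining equation mentions S.
Decompose p/2: mk(U, U) = W,  U = n.
Bind W := mk(U, U); no other remaining equation mentions W.
Bind U := n. Substituting into the earlier binding gives W := mk(n, n).
MGU = { B -> cons(1, 7), S -> false, W -> mk(n, n), U -> n }, so W -> mk(n, n).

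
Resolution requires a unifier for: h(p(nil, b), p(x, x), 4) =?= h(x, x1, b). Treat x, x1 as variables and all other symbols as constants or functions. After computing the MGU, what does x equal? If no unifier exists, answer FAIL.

Decompose h/3: p(nil, b) =?= x,  p(x, x) =?= x1,  4 =?= b.
Bind x := p(nil, b); substituting into the one remaining equation that mentions x gives: p(p(nil, b), p(nil, b)) =?= x1.
Bind x1 := p(p(nil, b), p(nil, b)); no other remaining equation mentions x1.
Clash: constants 4 and b differ; no unifier exists.

FAIL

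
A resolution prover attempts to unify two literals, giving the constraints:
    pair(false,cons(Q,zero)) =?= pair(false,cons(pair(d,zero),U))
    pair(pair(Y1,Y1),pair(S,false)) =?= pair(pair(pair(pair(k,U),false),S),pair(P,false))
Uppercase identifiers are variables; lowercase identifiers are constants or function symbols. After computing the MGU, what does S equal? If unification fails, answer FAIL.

pair(pair(k,zero),false)

Decompose pair/2: false =?= false,  cons(Q,zero) =?= cons(pair(d,zero),U).
Delete trivial equation false =?= false.
Decompose cons/2: Q =?= pair(d,zero),  zero =?= U.
Bind Q := pair(d,zero); no other remaining equation mentions Q.
Bind U := zero; substituting into the remaining equation gives: pair(pair(Y1,Y1),pair(S,false)) =?= pair(pair(pair(pair(k,zero),false),S),pair(P,false)).
Decompose pair/2: pair(Y1,Y1) =?= pair(pair(pair(k,zero),false),S),  pair(S,false) =?= pair(P,false).
Decompose pair/2: Y1 =?= pair(pair(k,zero),false),  Y1 =?= S.
Bind Y1 := pair(pair(k,zero),false); substituting into the one remaining equation that mentions Y1 gives: pair(pair(k,zero),false) =?= S.
Bind S := pair(pair(k,zero),false); substituting into the remaining equation gives: pair(pair(pair(k,zero),false),false) =?= pair(P,false).
Decompose pair/2: pair(pair(k,zero),false) =?= P,  false =?= false.
Bind P := pair(pair(k,zero),false); no other remaining equation mentions P.
Delete trivial equation false =?= false.
MGU = { Q := pair(d,zero), U := zero, Y1 := pair(pair(k,zero),false), S := pair(pair(k,zero),false), P := pair(pair(k,zero),false) }, so S := pair(pair(k,zero),false).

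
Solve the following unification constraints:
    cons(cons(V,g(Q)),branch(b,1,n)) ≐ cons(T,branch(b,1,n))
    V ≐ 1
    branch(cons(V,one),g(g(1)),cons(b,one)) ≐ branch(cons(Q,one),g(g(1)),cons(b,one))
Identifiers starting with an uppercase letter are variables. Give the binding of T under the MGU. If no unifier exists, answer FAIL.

Decompose cons/2: cons(V,g(Q)) ≐ T,  branch(b,1,n) ≐ branch(b,1,n).
Bind T := cons(V,g(Q)); no other remaining equation mentions T.
Delete trivial equation branch(b,1,n) ≐ branch(b,1,n).
Bind V := 1; substituting into the remaining equation gives: branch(cons(1,one),g(g(1)),cons(b,one)) ≐ branch(cons(Q,one),g(g(1)),cons(b,one)). Substituting into the earlier binding gives T := cons(1,g(Q)).
Decompose branch/3: cons(1,one) ≐ cons(Q,one),  g(g(1)) ≐ g(g(1)),  cons(b,one) ≐ cons(b,one).
Decompose cons/2: 1 ≐ Q,  one ≐ one.
Bind Q := 1; no other remaining equation mentions Q. Substituting into the earlier binding gives T := cons(1,g(1)).
Delete trivial equation one ≐ one.
Delete trivial equation g(g(1)) ≐ g(g(1)).
Delete trivial equation cons(b,one) ≐ cons(b,one).
MGU = { T -> cons(1,g(1)), V -> 1, Q -> 1 }, so T -> cons(1,g(1)).

cons(1,g(1))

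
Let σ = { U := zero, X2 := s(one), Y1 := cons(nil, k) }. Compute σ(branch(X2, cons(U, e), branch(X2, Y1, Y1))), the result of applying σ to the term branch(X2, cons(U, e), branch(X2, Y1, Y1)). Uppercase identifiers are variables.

branch(s(one), cons(zero, e), branch(s(one), cons(nil, k), cons(nil, k)))

Replace each occurrence of U with zero.
Replace each occurrence of X2 with s(one).
Replace each occurrence of Y1 with cons(nil, k).
Result: branch(s(one), cons(zero, e), branch(s(one), cons(nil, k), cons(nil, k))).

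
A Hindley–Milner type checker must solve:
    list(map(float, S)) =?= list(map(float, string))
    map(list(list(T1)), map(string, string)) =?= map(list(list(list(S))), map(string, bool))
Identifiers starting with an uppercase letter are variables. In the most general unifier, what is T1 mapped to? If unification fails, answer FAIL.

FAIL

Decompose list/1: map(float, S) =?= map(float, string).
Decompose map/2: float =?= float,  S =?= string.
Delete trivial equation float =?= float.
Bind S := string; substituting into the remaining equation gives: map(list(list(T1)), map(string, string)) =?= map(list(list(list(string))), map(string, bool)).
Decompose map/2: list(list(T1)) =?= list(list(list(string))),  map(string, string) =?= map(string, bool).
Decompose list/1: list(T1) =?= list(list(string)).
Decompose list/1: T1 =?= list(string).
Bind T1 := list(string); no other remaining equation mentions T1.
Decompose map/2: string =?= string,  string =?= bool.
Delete trivial equation string =?= string.
Clash: constants string and bool differ; no unifier exists.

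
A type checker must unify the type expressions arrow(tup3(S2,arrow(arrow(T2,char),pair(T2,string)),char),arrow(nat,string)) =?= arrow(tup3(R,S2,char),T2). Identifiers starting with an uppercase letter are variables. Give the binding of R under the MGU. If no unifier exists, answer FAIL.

Decompose arrow/2: tup3(S2,arrow(arrow(T2,char),pair(T2,string)),char) =?= tup3(R,S2,char),  arrow(nat,string) =?= T2.
Decompose tup3/3: S2 =?= R,  arrow(arrow(T2,char),pair(T2,string)) =?= S2,  char =?= char.
Bind S2 := R; substituting into the one remaining equation that mentions S2 gives: arrow(arrow(T2,char),pair(T2,string)) =?= R.
Bind R := arrow(arrow(T2,char),pair(T2,string)); no other remaining equation mentions R. Substituting into the earlier binding gives S2 := arrow(arrow(T2,char),pair(T2,string)).
Delete trivial equation char =?= char.
Bind T2 := arrow(nat,string). Substituting into the earlier bindings gives S2 := arrow(arrow(arrow(nat,string),char),pair(arrow(nat,string),string)), R := arrow(arrow(arrow(nat,string),char),pair(arrow(nat,string),string)).
MGU = { S2 := arrow(arrow(arrow(nat,string),char),pair(arrow(nat,string),string)), R := arrow(arrow(arrow(nat,string),char),pair(arrow(nat,string),string)), T2 := arrow(nat,string) }, so R := arrow(arrow(arrow(nat,string),char),pair(arrow(nat,string),string)).

arrow(arrow(arrow(nat,string),char),pair(arrow(nat,string),string))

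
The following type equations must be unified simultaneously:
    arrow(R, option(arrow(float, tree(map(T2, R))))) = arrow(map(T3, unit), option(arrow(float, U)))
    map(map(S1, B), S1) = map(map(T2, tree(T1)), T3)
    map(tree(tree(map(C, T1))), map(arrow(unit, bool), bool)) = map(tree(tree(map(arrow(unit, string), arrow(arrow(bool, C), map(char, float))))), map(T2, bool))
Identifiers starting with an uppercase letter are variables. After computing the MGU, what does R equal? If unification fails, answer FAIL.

Decompose arrow/2: R = map(T3, unit),  option(arrow(float, tree(map(T2, R)))) = option(arrow(float, U)).
Bind R := map(T3, unit); substituting into the one remaining equation that mentions R gives: option(arrow(float, tree(map(T2, map(T3, unit))))) = option(arrow(float, U)).
Decompose option/1: arrow(float, tree(map(T2, map(T3, unit)))) = arrow(float, U).
Decompose arrow/2: float = float,  tree(map(T2, map(T3, unit))) = U.
Delete trivial equation float = float.
Bind U := tree(map(T2, map(T3, unit))); no other remaining equation mentions U.
Decompose map/2: map(S1, B) = map(T2, tree(T1)),  S1 = T3.
Decompose map/2: S1 = T2,  B = tree(T1).
Bind S1 := T2; substituting into the one remaining equation that mentions S1 gives: T2 = T3.
Bind B := tree(T1); no other remaining equation mentions B.
Bind T2 := T3; substituting into the remaining equation gives: map(tree(tree(map(C, T1))), map(arrow(unit, bool), bool)) = map(tree(tree(map(arrow(unit, string), arrow(arrow(bool, C), map(char, float))))), map(T3, bool)). Substituting into the earlier bindings gives U := tree(map(T3, map(T3, unit))), S1 := T3.
Decompose map/2: tree(tree(map(C, T1))) = tree(tree(map(arrow(unit, string), arrow(arrow(bool, C), map(char, float))))),  map(arrow(unit, bool), bool) = map(T3, bool).
Decompose tree/1: tree(map(C, T1)) = tree(map(arrow(unit, string), arrow(arrow(bool, C), map(char, float)))).
Decompose tree/1: map(C, T1) = map(arrow(unit, string), arrow(arrow(bool, C), map(char, float))).
Decompose map/2: C = arrow(unit, string),  T1 = arrow(arrow(bool, C), map(char, float)).
Bind C := arrow(unit, string); substituting into the one remaining equation that mentions C gives: T1 = arrow(arrow(bool, arrow(unit, string)), map(char, float)).
Bind T1 := arrow(arrow(bool, arrow(unit, string)), map(char, float)); no other remaining equation mentions T1. Substituting into the earlier binding gives B := tree(arrow(arrow(bool, arrow(unit, string)), map(char, float))).
Decompose map/2: arrow(unit, bool) = T3,  bool = bool.
Bind T3 := arrow(unit, bool); no other remaining equation mentions T3. Substituting into the earlier bindings gives R := map(arrow(unit, bool), unit), U := tree(map(arrow(unit, bool), map(arrow(unit, bool), unit))), S1 := arrow(unit, bool), T2 := arrow(unit, bool).
Delete trivial equation bool = bool.
MGU = { R ↦ map(arrow(unit, bool), unit), U ↦ tree(map(arrow(unit, bool), map(arrow(unit, bool), unit))), S1 ↦ arrow(unit, bool), B ↦ tree(arrow(arrow(bool, arrow(unit, string)), map(char, float))), T2 ↦ arrow(unit, bool), C ↦ arrow(unit, string), T1 ↦ arrow(arrow(bool, arrow(unit, string)), map(char, float)), T3 ↦ arrow(unit, bool) }, so R ↦ map(arrow(unit, bool), unit).

map(arrow(unit, bool), unit)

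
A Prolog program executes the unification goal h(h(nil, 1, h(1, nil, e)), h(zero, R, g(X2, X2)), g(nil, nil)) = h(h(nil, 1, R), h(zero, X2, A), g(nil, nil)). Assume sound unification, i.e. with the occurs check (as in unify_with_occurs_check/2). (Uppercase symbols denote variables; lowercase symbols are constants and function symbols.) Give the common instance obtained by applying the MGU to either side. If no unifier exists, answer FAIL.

h(h(nil, 1, h(1, nil, e)), h(zero, h(1, nil, e), g(h(1, nil, e), h(1, nil, e))), g(nil, nil))

Decompose h/3: h(nil, 1, h(1, nil, e)) = h(nil, 1, R),  h(zero, R, g(X2, X2)) = h(zero, X2, A),  g(nil, nil) = g(nil, nil).
Decompose h/3: nil = nil,  1 = 1,  h(1, nil, e) = R.
Delete trivial equation nil = nil.
Delete trivial equation 1 = 1.
Bind R := h(1, nil, e); substituting into the one remaining equation that mentions R gives: h(zero, h(1, nil, e), g(X2, X2)) = h(zero, X2, A).
Decompose h/3: zero = zero,  h(1, nil, e) = X2,  g(X2, X2) = A.
Delete trivial equation zero = zero.
Bind X2 := h(1, nil, e); substituting into the one remaining equation that mentions X2 gives: g(h(1, nil, e), h(1, nil, e)) = A.
Bind A := g(h(1, nil, e), h(1, nil, e)); no other remaining equation mentions A.
Delete trivial equation g(nil, nil) = g(nil, nil).
Applying the MGU to either side gives h(h(nil, 1, h(1, nil, e)), h(zero, h(1, nil, e), g(h(1, nil, e), h(1, nil, e))), g(nil, nil)).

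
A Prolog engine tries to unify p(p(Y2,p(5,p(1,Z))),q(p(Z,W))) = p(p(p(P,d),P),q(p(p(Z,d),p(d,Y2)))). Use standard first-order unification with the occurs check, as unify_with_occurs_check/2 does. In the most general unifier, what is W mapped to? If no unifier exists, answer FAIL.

FAIL

Decompose p/2: p(Y2,p(5,p(1,Z))) = p(p(P,d),P),  q(p(Z,W)) = q(p(p(Z,d),p(d,Y2))).
Decompose p/2: Y2 = p(P,d),  p(5,p(1,Z)) = P.
Bind Y2 := p(P,d); substituting into the one remaining equation that mentions Y2 gives: q(p(Z,W)) = q(p(p(Z,d),p(d,p(P,d)))).
Bind P := p(5,p(1,Z)); substituting into the remaining equation gives: q(p(Z,W)) = q(p(p(Z,d),p(d,p(p(5,p(1,Z)),d)))). Substituting into the earlier binding gives Y2 := p(p(5,p(1,Z)),d).
Decompose q/1: p(Z,W) = p(p(Z,d),p(d,p(p(5,p(1,Z)),d))).
Decompose p/2: Z = p(Z,d),  W = p(d,p(p(5,p(1,Z)),d)).
Occurs check fails: Z occurs in p(Z,d); the equation Z = p(Z,d) has no finite solution.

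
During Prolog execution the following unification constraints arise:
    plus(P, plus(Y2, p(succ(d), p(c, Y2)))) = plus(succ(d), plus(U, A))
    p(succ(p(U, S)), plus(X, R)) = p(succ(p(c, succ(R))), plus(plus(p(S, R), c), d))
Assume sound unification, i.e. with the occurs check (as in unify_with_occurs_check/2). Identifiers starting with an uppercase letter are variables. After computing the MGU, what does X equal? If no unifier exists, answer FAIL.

plus(p(succ(d), d), c)

Decompose plus/2: P = succ(d),  plus(Y2, p(succ(d), p(c, Y2))) = plus(U, A).
Bind P := succ(d); no other remaining equation mentions P.
Decompose plus/2: Y2 = U,  p(succ(d), p(c, Y2)) = A.
Bind Y2 := U; substituting into the one remaining equation that mentions Y2 gives: p(succ(d), p(c, U)) = A.
Bind A := p(succ(d), p(c, U)); no other remaining equation mentions A.
Decompose p/2: succ(p(U, S)) = succ(p(c, succ(R))),  plus(X, R) = plus(plus(p(S, R), c), d).
Decompose succ/1: p(U, S) = p(c, succ(R)).
Decompose p/2: U = c,  S = succ(R).
Bind U := c; no other remaining equation mentions U. Substituting into the earlier bindings gives Y2 := c, A := p(succ(d), p(c, c)).
Bind S := succ(R); substituting into the remaining equation gives: plus(X, R) = plus(plus(p(succ(R), R), c), d).
Decompose plus/2: X = plus(p(succ(R), R), c),  R = d.
Bind X := plus(p(succ(R), R), c); no other remaining equation mentions X.
Bind R := d. Substituting into the earlier bindings gives S := succ(d), X := plus(p(succ(d), d), c).
MGU = { P ↦ succ(d), Y2 ↦ c, A ↦ p(succ(d), p(c, c)), U ↦ c, S ↦ succ(d), X ↦ plus(p(succ(d), d), c), R ↦ d }, so X ↦ plus(p(succ(d), d), c).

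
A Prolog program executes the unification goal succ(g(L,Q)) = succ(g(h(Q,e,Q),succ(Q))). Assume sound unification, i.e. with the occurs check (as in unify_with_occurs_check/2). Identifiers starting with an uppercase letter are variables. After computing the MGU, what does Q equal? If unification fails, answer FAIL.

FAIL

Decompose succ/1: g(L,Q) = g(h(Q,e,Q),succ(Q)).
Decompose g/2: L = h(Q,e,Q),  Q = succ(Q).
Bind L := h(Q,e,Q); no other remaining equation mentions L.
Occurs check fails: Q occurs in succ(Q); the equation Q = succ(Q) has no finite solution.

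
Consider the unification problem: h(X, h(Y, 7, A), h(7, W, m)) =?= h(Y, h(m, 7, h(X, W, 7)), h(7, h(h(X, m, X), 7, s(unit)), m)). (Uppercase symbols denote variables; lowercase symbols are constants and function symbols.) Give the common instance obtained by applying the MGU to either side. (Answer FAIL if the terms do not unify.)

h(m, h(m, 7, h(m, h(h(m, m, m), 7, s(unit)), 7)), h(7, h(h(m, m, m), 7, s(unit)), m))

Decompose h/3: X =?= Y,  h(Y, 7, A) =?= h(m, 7, h(X, W, 7)),  h(7, W, m) =?= h(7, h(h(X, m, X), 7, s(unit)), m).
Bind X := Y; substituting into the remaining equations gives: h(Y, 7, A) =?= h(m, 7, h(Y, W, 7)),  h(7, W, m) =?= h(7, h(h(Y, m, Y), 7, s(unit)), m).
Decompose h/3: Y =?= m,  7 =?= 7,  A =?= h(Y, W, 7).
Bind Y := m; substituting into the 2 remaining equations that mention Y gives: A =?= h(m, W, 7),  h(7, W, m) =?= h(7, h(h(m, m, m), 7, s(unit)), m). Substituting into the earlier binding gives X := m.
Delete trivial equation 7 =?= 7.
Bind A := h(m, W, 7); no other remaining equation mentions A.
Decompose h/3: 7 =?= 7,  W =?= h(h(m, m, m), 7, s(unit)),  m =?= m.
Delete trivial equation 7 =?= 7.
Bind W := h(h(m, m, m), 7, s(unit)); no other remaining equation mentions W. Substituting into the earlier binding gives A := h(m, h(h(m, m, m), 7, s(unit)), 7).
Delete trivial equation m =?= m.
Applying the MGU to either side gives h(m, h(m, 7, h(m, h(h(m, m, m), 7, s(unit)), 7)), h(7, h(h(m, m, m), 7, s(unit)), m)).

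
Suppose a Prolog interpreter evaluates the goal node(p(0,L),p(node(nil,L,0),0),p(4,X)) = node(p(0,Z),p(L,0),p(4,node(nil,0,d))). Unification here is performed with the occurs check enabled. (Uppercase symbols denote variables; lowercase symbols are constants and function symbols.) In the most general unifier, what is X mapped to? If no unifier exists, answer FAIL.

FAIL

Decompose node/3: p(0,L) = p(0,Z),  p(node(nil,L,0),0) = p(L,0),  p(4,X) = p(4,node(nil,0,d)).
Decompose p/2: 0 = 0,  L = Z.
Delete trivial equation 0 = 0.
Bind L := Z; substituting into the one remaining equation that mentions L gives: p(node(nil,Z,0),0) = p(Z,0).
Decompose p/2: node(nil,Z,0) = Z,  0 = 0.
Occurs check fails: Z occurs in node(nil,Z,0); the equation Z = node(nil,Z,0) has no finite solution.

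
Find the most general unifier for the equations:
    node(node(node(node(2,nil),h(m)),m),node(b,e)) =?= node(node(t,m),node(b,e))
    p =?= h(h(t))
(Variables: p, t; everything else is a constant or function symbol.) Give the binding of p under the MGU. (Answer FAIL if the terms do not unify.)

Decompose node/2: node(node(node(2,nil),h(m)),m) =?= node(t,m),  node(b,e) =?= node(b,e).
Decompose node/2: node(node(2,nil),h(m)) =?= t,  m =?= m.
Bind t := node(node(2,nil),h(m)); substituting into the one remaining equation that mentions t gives: p =?= h(h(node(node(2,nil),h(m)))).
Delete trivial equation m =?= m.
Delete trivial equation node(b,e) =?= node(b,e).
Bind p := h(h(node(node(2,nil),h(m)))).
MGU = { t := node(node(2,nil),h(m)), p := h(h(node(node(2,nil),h(m)))) }, so p := h(h(node(node(2,nil),h(m)))).

h(h(node(node(2,nil),h(m))))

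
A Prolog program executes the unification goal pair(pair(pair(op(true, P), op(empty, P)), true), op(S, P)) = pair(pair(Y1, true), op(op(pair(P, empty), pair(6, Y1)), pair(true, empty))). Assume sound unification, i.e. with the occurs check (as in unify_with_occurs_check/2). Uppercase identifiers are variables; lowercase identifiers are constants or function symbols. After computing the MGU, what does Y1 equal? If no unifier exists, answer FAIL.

pair(op(true, pair(true, empty)), op(empty, pair(true, empty)))

Decompose pair/2: pair(pair(op(true, P), op(empty, P)), true) = pair(Y1, true),  op(S, P) = op(op(pair(P, empty), pair(6, Y1)), pair(true, empty)).
Decompose pair/2: pair(op(true, P), op(empty, P)) = Y1,  true = true.
Bind Y1 := pair(op(true, P), op(empty, P)); substituting into the one remaining equation that mentions Y1 gives: op(S, P) = op(op(pair(P, empty), pair(6, pair(op(true, P), op(empty, P)))), pair(true, empty)).
Delete trivial equation true = true.
Decompose op/2: S = op(pair(P, empty), pair(6, pair(op(true, P), op(empty, P)))),  P = pair(true, empty).
Bind S := op(pair(P, empty), pair(6, pair(op(true, P), op(empty, P)))); no other remaining equation mentions S.
Bind P := pair(true, empty). Substituting into the earlier bindings gives Y1 := pair(op(true, pair(true, empty)), op(empty, pair(true, empty))), S := op(pair(pair(true, empty), empty), pair(6, pair(op(true, pair(true, empty)), op(empty, pair(true, empty))))).
MGU = { Y1 -> pair(op(true, pair(true, empty)), op(empty, pair(true, empty))), S -> op(pair(pair(true, empty), empty), pair(6, pair(op(true, pair(true, empty)), op(empty, pair(true, empty))))), P -> pair(true, empty) }, so Y1 -> pair(op(true, pair(true, empty)), op(empty, pair(true, empty))).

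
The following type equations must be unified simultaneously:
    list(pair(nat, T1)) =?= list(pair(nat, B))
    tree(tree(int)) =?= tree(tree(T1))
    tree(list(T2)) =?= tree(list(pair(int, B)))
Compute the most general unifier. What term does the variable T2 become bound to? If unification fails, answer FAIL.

pair(int, int)

Decompose list/1: pair(nat, T1) =?= pair(nat, B).
Decompose pair/2: nat =?= nat,  T1 =?= B.
Delete trivial equation nat =?= nat.
Bind T1 := B; substituting into the one remaining equation that mentions T1 gives: tree(tree(int)) =?= tree(tree(B)).
Decompose tree/1: tree(int) =?= tree(B).
Decompose tree/1: int =?= B.
Bind B := int; substituting into the remaining equation gives: tree(list(T2)) =?= tree(list(pair(int, int))). Substituting into the earlier binding gives T1 := int.
Decompose tree/1: list(T2) =?= list(pair(int, int)).
Decompose list/1: T2 =?= pair(int, int).
Bind T2 := pair(int, int).
MGU = { T1 -> int, B -> int, T2 -> pair(int, int) }, so T2 -> pair(int, int).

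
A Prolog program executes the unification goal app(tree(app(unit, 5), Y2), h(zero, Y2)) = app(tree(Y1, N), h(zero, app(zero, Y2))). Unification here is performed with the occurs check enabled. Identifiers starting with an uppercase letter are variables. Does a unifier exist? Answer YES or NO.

Decompose app/2: tree(app(unit, 5), Y2) = tree(Y1, N),  h(zero, Y2) = h(zero, app(zero, Y2)).
Decompose tree/2: app(unit, 5) = Y1,  Y2 = N.
Bind Y1 := app(unit, 5); no other remaining equation mentions Y1.
Bind Y2 := N; substituting into the remaining equation gives: h(zero, N) = h(zero, app(zero, N)).
Decompose h/2: zero = zero,  N = app(zero, N).
Delete trivial equation zero = zero.
Occurs check fails: N occurs in app(zero, N); the equation N = app(zero, N) has no finite solution.

NO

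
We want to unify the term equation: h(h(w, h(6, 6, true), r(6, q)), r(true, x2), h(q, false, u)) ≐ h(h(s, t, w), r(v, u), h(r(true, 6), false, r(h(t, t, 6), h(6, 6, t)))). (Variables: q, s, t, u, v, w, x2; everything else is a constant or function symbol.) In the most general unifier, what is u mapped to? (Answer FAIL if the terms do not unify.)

r(h(h(6, 6, true), h(6, 6, true), 6), h(6, 6, h(6, 6, true)))

Decompose h/3: h(w, h(6, 6, true), r(6, q)) ≐ h(s, t, w),  r(true, x2) ≐ r(v, u),  h(q, false, u) ≐ h(r(true, 6), false, r(h(t, t, 6), h(6, 6, t))).
Decompose h/3: w ≐ s,  h(6, 6, true) ≐ t,  r(6, q) ≐ w.
Bind w := s; substituting into the one remaining equation that mentions w gives: r(6, q) ≐ s.
Bind t := h(6, 6, true); substituting into the one remaining equation that mentions t gives: h(q, false, u) ≐ h(r(true, 6), false, r(h(h(6, 6, true), h(6, 6, true), 6), h(6, 6, h(6, 6, true)))).
Bind s := r(6, q); no other remaining equation mentions s. Substituting into the earlier binding gives w := r(6, q).
Decompose r/2: true ≐ v,  x2 ≐ u.
Bind v := true; no other remaining equation mentions v.
Bind x2 := u; no other remaining equation mentions x2.
Decompose h/3: q ≐ r(true, 6),  false ≐ false,  u ≐ r(h(h(6, 6, true), h(6, 6, true), 6), h(6, 6, h(6, 6, true))).
Bind q := r(true, 6); no other remaining equation mentions q. Substituting into the earlier bindings gives w := r(6, r(true, 6)), s := r(6, r(true, 6)).
Delete trivial equation false ≐ false.
Bind u := r(h(h(6, 6, true), h(6, 6, true), 6), h(6, 6, h(6, 6, true))). Substituting into the earlier binding gives x2 := r(h(h(6, 6, true), h(6, 6, true), 6), h(6, 6, h(6, 6, true))).
MGU = { w -> r(6, r(true, 6)), t -> h(6, 6, true), s -> r(6, r(true, 6)), v -> true, x2 -> r(h(h(6, 6, true), h(6, 6, true), 6), h(6, 6, h(6, 6, true))), q -> r(true, 6), u -> r(h(h(6, 6, true), h(6, 6, true), 6), h(6, 6, h(6, 6, true))) }, so u -> r(h(h(6, 6, true), h(6, 6, true), 6), h(6, 6, h(6, 6, true))).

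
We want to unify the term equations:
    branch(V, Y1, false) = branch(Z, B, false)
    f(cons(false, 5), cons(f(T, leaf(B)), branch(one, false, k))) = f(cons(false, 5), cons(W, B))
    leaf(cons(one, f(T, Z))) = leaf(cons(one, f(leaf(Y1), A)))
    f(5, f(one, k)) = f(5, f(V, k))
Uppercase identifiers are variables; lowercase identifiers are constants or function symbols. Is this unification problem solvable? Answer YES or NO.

Decompose branch/3: V = Z,  Y1 = B,  false = false.
Bind V := Z; substituting into the one remaining equation that mentions V gives: f(5, f(one, k)) = f(5, f(Z, k)).
Bind Y1 := B; substituting into the one remaining equation that mentions Y1 gives: leaf(cons(one, f(T, Z))) = leaf(cons(one, f(leaf(B), A))).
Delete trivial equation false = false.
Decompose f/2: cons(false, 5) = cons(false, 5),  cons(f(T, leaf(B)), branch(one, false, k)) = cons(W, B).
Delete trivial equation cons(false, 5) = cons(false, 5).
Decompose cons/2: f(T, leaf(B)) = W,  branch(one, false, k) = B.
Bind W := f(T, leaf(B)); no other remaining equation mentions W.
Bind B := branch(one, false, k); substituting into the one remaining equation that mentions B gives: leaf(cons(one, f(T, Z))) = leaf(cons(one, f(leaf(branch(one, false, k)), A))). Substituting into the earlier bindings gives Y1 := branch(one, false, k), W := f(T, leaf(branch(one, false, k))).
Decompose leaf/1: cons(one, f(T, Z)) = cons(one, f(leaf(branch(one, false, k)), A)).
Decompose cons/2: one = one,  f(T, Z) = f(leaf(branch(one, false, k)), A).
Delete trivial equation one = one.
Decompose f/2: T = leaf(branch(one, false, k)),  Z = A.
Bind T := leaf(branch(one, false, k)); no other remaining equation mentions T. Substituting into the earlier binding gives W := f(leaf(branch(one, false, k)), leaf(branch(one, false, k))).
Bind Z := A; substituting into the remaining equation gives: f(5, f(one, k)) = f(5, f(A, k)). Substituting into the earlier binding gives V := A.
Decompose f/2: 5 = 5,  f(one, k) = f(A, k).
Delete trivial equation 5 = 5.
Decompose f/2: one = A,  k = k.
Bind A := one; no other remaining equation mentions A. Substituting into the earlier bindings gives V := one, Z := one.
Delete trivial equation k = k.
No equations remain and no clash or occurs-check failure arose, so a unifier exists.

YES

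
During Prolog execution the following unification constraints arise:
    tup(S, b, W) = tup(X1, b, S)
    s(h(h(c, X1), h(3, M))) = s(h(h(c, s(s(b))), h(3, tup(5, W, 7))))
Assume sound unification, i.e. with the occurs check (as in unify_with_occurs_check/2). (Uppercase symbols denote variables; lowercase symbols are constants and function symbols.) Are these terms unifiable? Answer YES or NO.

Decompose tup/3: S = X1,  b = b,  W = S.
Bind S := X1; substituting into the one remaining equation that mentions S gives: W = X1.
Delete trivial equation b = b.
Bind W := X1; substituting into the remaining equation gives: s(h(h(c, X1), h(3, M))) = s(h(h(c, s(s(b))), h(3, tup(5, X1, 7)))).
Decompose s/1: h(h(c, X1), h(3, M)) = h(h(c, s(s(b))), h(3, tup(5, X1, 7))).
Decompose h/2: h(c, X1) = h(c, s(s(b))),  h(3, M) = h(3, tup(5, X1, 7)).
Decompose h/2: c = c,  X1 = s(s(b)).
Delete trivial equation c = c.
Bind X1 := s(s(b)); substituting into the remaining equation gives: h(3, M) = h(3, tup(5, s(s(b)), 7)). Substituting into the earlier bindings gives S := s(s(b)), W := s(s(b)).
Decompose h/2: 3 = 3,  M = tup(5, s(s(b)), 7).
Delete trivial equation 3 = 3.
Bind M := tup(5, s(s(b)), 7).
No equations remain and no clash or occurs-check failure arose, so a unifier exists.

YES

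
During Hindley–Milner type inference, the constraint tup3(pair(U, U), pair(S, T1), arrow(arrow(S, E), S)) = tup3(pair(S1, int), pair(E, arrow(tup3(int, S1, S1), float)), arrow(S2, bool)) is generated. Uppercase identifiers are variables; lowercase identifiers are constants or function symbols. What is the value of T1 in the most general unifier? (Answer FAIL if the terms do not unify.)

Decompose tup3/3: pair(U, U) = pair(S1, int),  pair(S, T1) = pair(E, arrow(tup3(int, S1, S1), float)),  arrow(arrow(S, E), S) = arrow(S2, bool).
Decompose pair/2: U = S1,  U = int.
Bind U := S1; substituting into the one remaining equation that mentions U gives: S1 = int.
Bind S1 := int; substituting into the one remaining equation that mentions S1 gives: pair(S, T1) = pair(E, arrow(tup3(int, int, int), float)). Substituting into the earlier binding gives U := int.
Decompose pair/2: S = E,  T1 = arrow(tup3(int, int, int), float).
Bind S := E; substituting into the one remaining equation that mentions S gives: arrow(arrow(E, E), E) = arrow(S2, bool).
Bind T1 := arrow(tup3(int, int, int), float); no other remaining equation mentions T1.
Decompose arrow/2: arrow(E, E) = S2,  E = bool.
Bind S2 := arrow(E, E); no other remaining equation mentions S2.
Bind E := bool. Substituting into the earlier bindings gives S := bool, S2 := arrow(bool, bool).
MGU = { U := int, S1 := int, S := bool, T1 := arrow(tup3(int, int, int), float), S2 := arrow(bool, bool), E := bool }, so T1 := arrow(tup3(int, int, int), float).

arrow(tup3(int, int, int), float)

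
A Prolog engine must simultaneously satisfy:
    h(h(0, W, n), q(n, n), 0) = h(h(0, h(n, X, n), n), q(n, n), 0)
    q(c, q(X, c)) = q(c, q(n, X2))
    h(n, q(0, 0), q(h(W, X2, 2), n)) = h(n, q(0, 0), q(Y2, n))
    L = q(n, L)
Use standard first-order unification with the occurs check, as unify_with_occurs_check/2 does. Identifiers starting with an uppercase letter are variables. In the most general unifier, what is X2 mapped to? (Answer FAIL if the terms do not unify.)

FAIL

Decompose h/3: h(0, W, n) = h(0, h(n, X, n), n),  q(n, n) = q(n, n),  0 = 0.
Decompose h/3: 0 = 0,  W = h(n, X, n),  n = n.
Delete trivial equation 0 = 0.
Bind W := h(n, X, n); substituting into the one remaining equation that mentions W gives: h(n, q(0, 0), q(h(h(n, X, n), X2, 2), n)) = h(n, q(0, 0), q(Y2, n)).
Delete trivial equation n = n.
Delete trivial equation q(n, n) = q(n, n).
Delete trivial equation 0 = 0.
Decompose q/2: c = c,  q(X, c) = q(n, X2).
Delete trivial equation c = c.
Decompose q/2: X = n,  c = X2.
Bind X := n; substituting into the one remaining equation that mentions X gives: h(n, q(0, 0), q(h(h(n, n, n), X2, 2), n)) = h(n, q(0, 0), q(Y2, n)). Substituting into the earlier binding gives W := h(n, n, n).
Bind X2 := c; substituting into the one remaining equation that mentions X2 gives: h(n, q(0, 0), q(h(h(n, n, n), c, 2), n)) = h(n, q(0, 0), q(Y2, n)).
Decompose h/3: n = n,  q(0, 0) = q(0, 0),  q(h(h(n, n, n), c, 2), n) = q(Y2, n).
Delete trivial equation n = n.
Delete trivial equation q(0, 0) = q(0, 0).
Decompose q/2: h(h(n, n, n), c, 2) = Y2,  n = n.
Bind Y2 := h(h(n, n, n), c, 2); no other remaining equation mentions Y2.
Delete trivial equation n = n.
Occurs check fails: L occurs in q(n, L); the equation L = q(n, L) has no finite solution.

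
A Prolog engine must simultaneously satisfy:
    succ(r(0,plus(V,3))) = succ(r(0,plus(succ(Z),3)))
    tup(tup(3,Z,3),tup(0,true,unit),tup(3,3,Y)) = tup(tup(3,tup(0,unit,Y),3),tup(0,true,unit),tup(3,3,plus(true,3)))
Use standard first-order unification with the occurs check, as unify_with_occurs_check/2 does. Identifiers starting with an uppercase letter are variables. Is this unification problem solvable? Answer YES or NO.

Decompose succ/1: r(0,plus(V,3)) = r(0,plus(succ(Z),3)).
Decompose r/2: 0 = 0,  plus(V,3) = plus(succ(Z),3).
Delete trivial equation 0 = 0.
Decompose plus/2: V = succ(Z),  3 = 3.
Bind V := succ(Z); no other remaining equation mentions V.
Delete trivial equation 3 = 3.
Decompose tup/3: tup(3,Z,3) = tup(3,tup(0,unit,Y),3),  tup(0,true,unit) = tup(0,true,unit),  tup(3,3,Y) = tup(3,3,plus(true,3)).
Decompose tup/3: 3 = 3,  Z = tup(0,unit,Y),  3 = 3.
Delete trivial equation 3 = 3.
Bind Z := tup(0,unit,Y); no other remaining equation mentions Z. Substituting into the earlier binding gives V := succ(tup(0,unit,Y)).
Delete trivial equation 3 = 3.
Delete trivial equation tup(0,true,unit) = tup(0,true,unit).
Decompose tup/3: 3 = 3,  3 = 3,  Y = plus(true,3).
Delete trivial equation 3 = 3.
Delete trivial equation 3 = 3.
Bind Y := plus(true,3). Substituting into the earlier bindings gives V := succ(tup(0,unit,plus(true,3))), Z := tup(0,unit,plus(true,3)).
No equations remain and no clash or occurs-check failure arose, so a unifier exists.

YES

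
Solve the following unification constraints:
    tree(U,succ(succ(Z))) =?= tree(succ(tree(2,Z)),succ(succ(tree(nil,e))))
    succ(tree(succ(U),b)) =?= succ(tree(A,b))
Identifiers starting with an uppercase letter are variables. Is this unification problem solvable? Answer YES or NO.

YES

Decompose tree/2: U =?= succ(tree(2,Z)),  succ(succ(Z)) =?= succ(succ(tree(nil,e))).
Bind U := succ(tree(2,Z)); substituting into the one remaining equation that mentions U gives: succ(tree(succ(succ(tree(2,Z))),b)) =?= succ(tree(A,b)).
Decompose succ/1: succ(Z) =?= succ(tree(nil,e)).
Decompose succ/1: Z =?= tree(nil,e).
Bind Z := tree(nil,e); substituting into the remaining equation gives: succ(tree(succ(succ(tree(2,tree(nil,e)))),b)) =?= succ(tree(A,b)). Substituting into the earlier binding gives U := succ(tree(2,tree(nil,e))).
Decompose succ/1: tree(succ(succ(tree(2,tree(nil,e)))),b) =?= tree(A,b).
Decompose tree/2: succ(succ(tree(2,tree(nil,e)))) =?= A,  b =?= b.
Bind A := succ(succ(tree(2,tree(nil,e)))); no other remaining equation mentions A.
Delete trivial equation b =?= b.
No equations remain and no clash or occurs-check failure arose, so a unifier exists.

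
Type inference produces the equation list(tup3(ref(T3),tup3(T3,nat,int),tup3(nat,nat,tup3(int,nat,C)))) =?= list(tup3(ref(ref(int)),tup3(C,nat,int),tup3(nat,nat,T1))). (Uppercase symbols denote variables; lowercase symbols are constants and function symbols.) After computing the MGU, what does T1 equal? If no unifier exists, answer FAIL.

tup3(int,nat,ref(int))

Decompose list/1: tup3(ref(T3),tup3(T3,nat,int),tup3(nat,nat,tup3(int,nat,C))) =?= tup3(ref(ref(int)),tup3(C,nat,int),tup3(nat,nat,T1)).
Decompose tup3/3: ref(T3) =?= ref(ref(int)),  tup3(T3,nat,int) =?= tup3(C,nat,int),  tup3(nat,nat,tup3(int,nat,C)) =?= tup3(nat,nat,T1).
Decompose ref/1: T3 =?= ref(int).
Bind T3 := ref(int); substituting into the one remaining equation that mentions T3 gives: tup3(ref(int),nat,int) =?= tup3(C,nat,int).
Decompose tup3/3: ref(int) =?= C,  nat =?= nat,  int =?= int.
Bind C := ref(int); substituting into the one remaining equation that mentions C gives: tup3(nat,nat,tup3(int,nat,ref(int))) =?= tup3(nat,nat,T1).
Delete trivial equation nat =?= nat.
Delete trivial equation int =?= int.
Decompose tup3/3: nat =?= nat,  nat =?= nat,  tup3(int,nat,ref(int)) =?= T1.
Delete trivial equation nat =?= nat.
Delete trivial equation nat =?= nat.
Bind T1 := tup3(int,nat,ref(int)).
MGU = { T3 ↦ ref(int), C ↦ ref(int), T1 ↦ tup3(int,nat,ref(int)) }, so T1 ↦ tup3(int,nat,ref(int)).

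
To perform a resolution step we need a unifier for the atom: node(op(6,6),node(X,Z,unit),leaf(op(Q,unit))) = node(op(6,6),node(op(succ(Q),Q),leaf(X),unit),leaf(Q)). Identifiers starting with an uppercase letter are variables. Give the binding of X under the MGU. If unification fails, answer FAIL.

FAIL

Decompose node/3: op(6,6) = op(6,6),  node(X,Z,unit) = node(op(succ(Q),Q),leaf(X),unit),  leaf(op(Q,unit)) = leaf(Q).
Delete trivial equation op(6,6) = op(6,6).
Decompose node/3: X = op(succ(Q),Q),  Z = leaf(X),  unit = unit.
Bind X := op(succ(Q),Q); substituting into the one remaining equation that mentions X gives: Z = leaf(op(succ(Q),Q)).
Bind Z := leaf(op(succ(Q),Q)); no other remaining equation mentions Z.
Delete trivial equation unit = unit.
Decompose leaf/1: op(Q,unit) = Q.
Occurs check fails: Q occurs in op(Q,unit); the equation Q = op(Q,unit) has no finite solution.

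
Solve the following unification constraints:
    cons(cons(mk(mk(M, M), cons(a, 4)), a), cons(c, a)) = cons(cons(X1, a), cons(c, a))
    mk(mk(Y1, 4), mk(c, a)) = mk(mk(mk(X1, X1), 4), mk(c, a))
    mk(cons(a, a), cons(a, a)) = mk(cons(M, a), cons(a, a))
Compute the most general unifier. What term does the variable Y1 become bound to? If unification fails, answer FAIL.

mk(mk(mk(a, a), cons(a, 4)), mk(mk(a, a), cons(a, 4)))

Decompose cons/2: cons(mk(mk(M, M), cons(a, 4)), a) = cons(X1, a),  cons(c, a) = cons(c, a).
Decompose cons/2: mk(mk(M, M), cons(a, 4)) = X1,  a = a.
Bind X1 := mk(mk(M, M), cons(a, 4)); substituting into the one remaining equation that mentions X1 gives: mk(mk(Y1, 4), mk(c, a)) = mk(mk(mk(mk(mk(M, M), cons(a, 4)), mk(mk(M, M), cons(a, 4))), 4), mk(c, a)).
Delete trivial equation a = a.
Delete trivial equation cons(c, a) = cons(c, a).
Decompose mk/2: mk(Y1, 4) = mk(mk(mk(mk(M, M), cons(a, 4)), mk(mk(M, M), cons(a, 4))), 4),  mk(c, a) = mk(c, a).
Decompose mk/2: Y1 = mk(mk(mk(M, M), cons(a, 4)), mk(mk(M, M), cons(a, 4))),  4 = 4.
Bind Y1 := mk(mk(mk(M, M), cons(a, 4)), mk(mk(M, M), cons(a, 4))); no other remaining equation mentions Y1.
Delete trivial equation 4 = 4.
Delete trivial equation mk(c, a) = mk(c, a).
Decompose mk/2: cons(a, a) = cons(M, a),  cons(a, a) = cons(a, a).
Decompose cons/2: a = M,  a = a.
Bind M := a; no other remaining equation mentions M. Substituting into the earlier bindings gives X1 := mk(mk(a, a), cons(a, 4)), Y1 := mk(mk(mk(a, a), cons(a, 4)), mk(mk(a, a), cons(a, 4))).
Delete trivial equation a = a.
Delete trivial equation cons(a, a) = cons(a, a).
MGU = { X1 ↦ mk(mk(a, a), cons(a, 4)), Y1 ↦ mk(mk(mk(a, a), cons(a, 4)), mk(mk(a, a), cons(a, 4))), M ↦ a }, so Y1 ↦ mk(mk(mk(a, a), cons(a, 4)), mk(mk(a, a), cons(a, 4))).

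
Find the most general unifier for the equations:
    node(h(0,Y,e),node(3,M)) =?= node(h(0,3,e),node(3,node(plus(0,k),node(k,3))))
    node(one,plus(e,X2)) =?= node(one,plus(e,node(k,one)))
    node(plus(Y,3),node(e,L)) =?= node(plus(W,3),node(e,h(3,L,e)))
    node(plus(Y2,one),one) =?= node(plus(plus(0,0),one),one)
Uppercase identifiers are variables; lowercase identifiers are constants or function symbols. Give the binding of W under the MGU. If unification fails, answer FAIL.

FAIL

Decompose node/2: h(0,Y,e) =?= h(0,3,e),  node(3,M) =?= node(3,node(plus(0,k),node(k,3))).
Decompose h/3: 0 =?= 0,  Y =?= 3,  e =?= e.
Delete trivial equation 0 =?= 0.
Bind Y := 3; substituting into the one remaining equation that mentions Y gives: node(plus(3,3),node(e,L)) =?= node(plus(W,3),node(e,h(3,L,e))).
Delete trivial equation e =?= e.
Decompose node/2: 3 =?= 3,  M =?= node(plus(0,k),node(k,3)).
Delete trivial equation 3 =?= 3.
Bind M := node(plus(0,k),node(k,3)); no other remaining equation mentions M.
Decompose node/2: one =?= one,  plus(e,X2) =?= plus(e,node(k,one)).
Delete trivial equation one =?= one.
Decompose plus/2: e =?= e,  X2 =?= node(k,one).
Delete trivial equation e =?= e.
Bind X2 := node(k,one); no other remaining equation mentions X2.
Decompose node/2: plus(3,3) =?= plus(W,3),  node(e,L) =?= node(e,h(3,L,e)).
Decompose plus/2: 3 =?= W,  3 =?= 3.
Bind W := 3; no other remaining equation mentions W.
Delete trivial equation 3 =?= 3.
Decompose node/2: e =?= e,  L =?= h(3,L,e).
Delete trivial equation e =?= e.
Occurs check fails: L occurs in h(3,L,e); the equation L =?= h(3,L,e) has no finite solution.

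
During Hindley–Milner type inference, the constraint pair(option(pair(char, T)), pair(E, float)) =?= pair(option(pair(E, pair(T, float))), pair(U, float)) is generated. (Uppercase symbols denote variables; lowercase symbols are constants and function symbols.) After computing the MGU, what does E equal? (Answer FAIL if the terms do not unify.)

Decompose pair/2: option(pair(char, T)) =?= option(pair(E, pair(T, float))),  pair(E, float) =?= pair(U, float).
Decompose option/1: pair(char, T) =?= pair(E, pair(T, float)).
Decompose pair/2: char =?= E,  T =?= pair(T, float).
Bind E := char; substituting into the one remaining equation that mentions E gives: pair(char, float) =?= pair(U, float).
Occurs check fails: T occurs in pair(T, float); the equation T =?= pair(T, float) has no finite solution.

FAIL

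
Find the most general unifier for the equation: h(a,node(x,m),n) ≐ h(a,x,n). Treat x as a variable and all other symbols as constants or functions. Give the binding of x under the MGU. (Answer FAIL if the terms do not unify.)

Decompose h/3: a ≐ a,  node(x,m) ≐ x,  n ≐ n.
Delete trivial equation a ≐ a.
Occurs check fails: x occurs in node(x,m); the equation x ≐ node(x,m) has no finite solution.

FAIL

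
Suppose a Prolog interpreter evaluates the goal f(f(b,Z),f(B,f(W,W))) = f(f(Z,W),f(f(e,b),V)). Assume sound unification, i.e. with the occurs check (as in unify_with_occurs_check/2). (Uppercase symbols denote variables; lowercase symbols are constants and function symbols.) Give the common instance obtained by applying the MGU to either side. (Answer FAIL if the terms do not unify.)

f(f(b,b),f(f(e,b),f(b,b)))

Decompose f/2: f(b,Z) = f(Z,W),  f(B,f(W,W)) = f(f(e,b),V).
Decompose f/2: b = Z,  Z = W.
Bind Z := b; substituting into the one remaining equation that mentions Z gives: b = W.
Bind W := b; substituting into the remaining equation gives: f(B,f(b,b)) = f(f(e,b),V).
Decompose f/2: B = f(e,b),  f(b,b) = V.
Bind B := f(e,b); no other remaining equation mentions B.
Bind V := f(b,b).
Applying the MGU to either side gives f(f(b,b),f(f(e,b),f(b,b))).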